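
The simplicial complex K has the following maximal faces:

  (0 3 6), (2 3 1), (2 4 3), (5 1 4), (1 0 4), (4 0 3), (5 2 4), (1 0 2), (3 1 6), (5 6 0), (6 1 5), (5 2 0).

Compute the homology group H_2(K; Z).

H_2 ≅ 0.

We work with the vertex ordering 0 < 1 < 2 < 3 < 4 < 5 < 6. The simplices of K, each written with vertices in increasing order, are:

  0-simplices (7): [0], [1], [2], [3], [4], [5], [6]
  1-simplices (18): [0,1], [0,2], [0,3], [0,4], [0,5], [0,6], [1,2], [1,3], [1,4], [1,5], [1,6], [2,3], [2,4], [2,5], [3,4], [3,6], [4,5], [5,6]
  2-simplices (12): [0,1,2], [0,1,4], [0,2,5], [0,3,4], [0,3,6], [0,5,6], [1,2,3], [1,3,6], [1,4,5], [1,5,6], [2,3,4], [2,4,5]

so the chain groups are C_0 ≅ Z^7, C_1 ≅ Z^18, C_2 ≅ Z^12.

∂_1: C_1 → C_0 is given by ∂[p,q] = [q] − [p]. For instance
  ∂[1,5] = [5] − [1].
The 7×18 boundary matrix has rank 6 and Smith normal form diag(1,1,1,1,1,1).

Boundary ∂_2: C_2 → C_1 sends each 2-simplex [p,q,r] to [q,r] − [p,r] + [p,q]. For instance
  ∂[0,2,5] = [2,5] − [0,5] + [0,2],
  ∂[0,1,4] = [1,4] − [0,4] + [0,1].
This gives a 18×12 integer matrix of rank 12; reducing to Smith normal form yields diagonal entries (1,1,1,1,1,1,1,1,1,1,1,2).

Reading off H_k = ker ∂_k / im ∂_{k+1}:

  H_2: rank ker ∂_2 − rank ∂_3 = (12 − 12) − 0 = 0, and there is no ∂_3, so H_2 ≅ 0.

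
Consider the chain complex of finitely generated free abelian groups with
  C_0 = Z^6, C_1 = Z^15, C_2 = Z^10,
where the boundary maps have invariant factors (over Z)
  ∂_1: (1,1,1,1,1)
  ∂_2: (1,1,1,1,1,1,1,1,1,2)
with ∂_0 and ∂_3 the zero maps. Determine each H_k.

H_0: b_0 = 6 − 0 − 5 = 1; torsion from ∂_1 factors > 1: none. So H_0 = Z.
H_1: b_1 = 15 − 5 − 10 = 0; torsion from ∂_2 factors > 1: [2]. So H_1 = Z/2.
H_2: b_2 = 10 − 10 − 0 = 0; torsion from ∂_3 factors > 1: none. So H_2 = 0.

H_0 = Z,  H_1 = Z/2,  H_2 = 0.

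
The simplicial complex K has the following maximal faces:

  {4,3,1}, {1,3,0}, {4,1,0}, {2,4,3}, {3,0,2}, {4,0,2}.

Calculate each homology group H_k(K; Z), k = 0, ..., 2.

Fix the vertex order 0 < 1 < 2 < 3 < 4 and write every simplex with vertices in increasing order. Then dim K = 2 and the simplices of K are:

  0-simplices (5): [0], [1], [2], [3], [4]
  1-simplices (9): [0,1], [0,2], [0,3], [0,4], [1,3], [1,4], [2,3], [2,4], [3,4]
  2-simplices (6): [0,1,3], [0,1,4], [0,2,3], [0,2,4], [1,3,4], [2,3,4]

Hence C_0 ≅ Z^5, C_1 ≅ Z^9, C_2 ≅ Z^6.

The boundary map ∂_1: C_1 → C_0 maps an edge to its endpoints' difference, ∂[p,q] = q − p.
As a 5×9 matrix over Z this has rank 4, with invariant factors (1,1,1,1).

∂_2: C_2 → C_1 sends each 2-simplex [p,q,r] to [q,r] − [p,r] + [p,q]. For instance
  ∂[1,3,4] = [3,4] − [1,4] + [1,3],
  ∂[0,1,4] = [1,4] − [0,4] + [0,1].
This gives a 9×6 integer matrix of rank 5; reducing to Smith normal form yields diagonal entries (1,1,1,1,1).

From H_k ≅ ker(∂_k) / im(∂_{k+1}) we obtain:

  H_0: rank C_0 − rank ∂_1 = 5 − 4 = 1, and the invariant factors of ∂_1 are all 1, so H_0 = Z.
  H_1: rank ker ∂_1 − rank ∂_2 = (9 − 4) − 5 = 0, and the invariant factors of ∂_2 are all 1, so H_1 = 0.
  H_2: rank ker ∂_2 − rank ∂_3 = (6 − 5) − 0 = 1, and there is no ∂_3, so H_2 = Z.

(K is a triangulation of the 2-sphere S^2.)

H_0 ≅ Z,  H_1 = 0,  H_2 ≅ Z.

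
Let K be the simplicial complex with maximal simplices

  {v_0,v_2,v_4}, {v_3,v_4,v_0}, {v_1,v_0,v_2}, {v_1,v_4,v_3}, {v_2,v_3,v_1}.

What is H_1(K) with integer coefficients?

Order the vertices as v_0 < v_1 < v_2 < v_3 < v_4. Listing each simplex with vertices in this order, K has dimension 2 with simplices:

  0-simplices (5): [v_0], [v_1], [v_2], [v_3], [v_4]
  1-simplices (10): [v_0,v_1], [v_0,v_2], [v_0,v_3], [v_0,v_4], [v_1,v_2], [v_1,v_3], [v_1,v_4], [v_2,v_3], [v_2,v_4], [v_3,v_4]
  2-simplices (5): [v_0,v_1,v_2], [v_0,v_2,v_4], [v_0,v_3,v_4], [v_1,v_2,v_3], [v_1,v_3,v_4]

so the chain groups are C_0 ≅ Z^5, C_1 ≅ Z^10, C_2 ≅ Z^5.

The boundary map ∂_1: C_1 → C_0 sends each edge [p,q] (with p < q) to q − p.
As a 5×10 matrix over Z this has rank 4, with invariant factors (1,1,1,1).

Boundary ∂_2: C_2 → C_1 maps a triangle to the signed sum of its edges. For instance
  ∂[v_0,v_1,v_2] = [v_1,v_2] − [v_0,v_2] + [v_0,v_1],
  ∂[v_0,v_3,v_4] = [v_3,v_4] − [v_0,v_4] + [v_0,v_3].
The resulting 10×5 matrix has rank 5, and its Smith normal form has invariant factors (1,1,1,1,1).

From H_k ≅ ker(∂_k) / im(∂_{k+1}) we obtain:

  H_1: rank ker ∂_1 − rank ∂_2 = (10 − 4) − 5 = 1, and the invariant factors of ∂_2 are all 1, so H_1 ≅ Z.

H_1 = Z.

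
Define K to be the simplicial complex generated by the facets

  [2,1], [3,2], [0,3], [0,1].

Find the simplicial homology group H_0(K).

H_0 ≅ Z.

Take the total order 0 < 1 < 2 < 3 on the vertex set. Then K (dimension 1) consists of the simplices:

  0-simplices (4): [0], [1], [2], [3]
  1-simplices (4): [0,1], [0,3], [1,2], [2,3]

giving chain groups C_0 ≅ Z^4, C_1 ≅ Z^4.

Boundary ∂_1: C_1 → C_0 sends each edge [p,q] (with p < q) to q − p.
The resulting 4×4 matrix has rank 3, and its Smith normal form has invariant factors (1,1,1).

Reading off H_k = ker ∂_k / im ∂_{k+1}:

  H_0: rank C_0 − rank ∂_1 = 4 − 3 = 1, and the invariant factors of ∂_1 are all 1, so H_0 = Z.

(K is a triangulation of the circle S^1.)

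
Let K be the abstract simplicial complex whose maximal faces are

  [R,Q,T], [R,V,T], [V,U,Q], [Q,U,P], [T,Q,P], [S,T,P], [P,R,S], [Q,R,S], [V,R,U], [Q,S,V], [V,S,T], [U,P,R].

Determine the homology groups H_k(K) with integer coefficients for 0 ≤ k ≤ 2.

Take the total order P < Q < R < S < T < U < V on the vertex set. Then K (dimension 2) consists of the simplices:

  0-simplices (7): P, Q, R, S, T, U, V
  1-simplices (18): PQ, PR, PS, PT, PU, QR, QS, QT, QU, QV, RS, RT, RU, RV, ST, SV, TV, UV
  2-simplices (12): PQT, PQU, PRS, PRU, PST, QRS, QRT, QSV, QUV, RTV, RUV, STV

Hence C_0 ≅ Z^7, C_1 ≅ Z^18, C_2 ≅ Z^12.

Boundary ∂_1: C_1 → C_0 is given by ∂[p,q] = [q] − [p]. For instance
  ∂RS = S − R.
The 7×18 boundary matrix has rank 6 and Smith normal form diag(1,1,1,1,1,1).

∂_2: C_2 → C_1 acts by ∂[p,q,r] = [q,r] − [p,r] + [p,q]. For instance
  ∂QRS = RS − QS + QR,
  ∂PQU = QU − PU + PQ.
The resulting 18×12 matrix has rank 12, and its Smith normal form has invariant factors (1,1,1,1,1,1,1,1,1,1,1,2).

Reading off H_k = ker ∂_k / im ∂_{k+1}:

  H_0: rank C_0 − rank ∂_1 = 7 − 6 = 1, and the invariant factors of ∂_1 are all 1, so H_0 ≅ Z.
  H_1: rank ker ∂_1 − rank ∂_2 = (18 − 6) − 12 = 0, and ∂_2 has invariant factor 2 > 1, so H_1 ≅ Z/2Z.
  H_2: rank ker ∂_2 − rank ∂_3 = (12 − 12) − 0 = 0, and there is no ∂_3, so H_2 ≅ 0.

As a check, the Euler characteristic is 7 − 18 + 12 = 1, which agrees with 1 − 0 + 0 = 1.
(K is a triangulation of the real projective plane RP^2.)

H_0 = Z,  H_1 = Z/2Z,  H_2 = 0.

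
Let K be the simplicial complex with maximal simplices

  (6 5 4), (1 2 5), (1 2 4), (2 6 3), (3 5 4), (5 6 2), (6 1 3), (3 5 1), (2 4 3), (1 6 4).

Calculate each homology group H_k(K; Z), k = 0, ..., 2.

H_0 ≅ Z,  H_1 ≅ Z/2,  H_2 = 0.

Take the total order 1 < 2 < 3 < 4 < 5 < 6 on the vertex set. Then K (dimension 2) consists of the simplices:

  0-simplices (6): [1], [2], [3], [4], [5], [6]
  1-simplices (15): [1,2], [1,3], [1,4], [1,5], [1,6], [2,3], [2,4], [2,5], [2,6], [3,4], [3,5], [3,6], [4,5], [4,6], [5,6]
  2-simplices (10): [1,2,4], [1,2,5], [1,3,5], [1,3,6], [1,4,6], [2,3,4], [2,3,6], [2,5,6], [3,4,5], [4,5,6]

Hence C_0 ≅ Z^6, C_1 ≅ Z^15, C_2 ≅ Z^10.

∂_1: C_1 → C_0 sends each edge [p,q] (with p < q) to q − p.
This gives a 6×15 integer matrix of rank 5; reducing to Smith normal form yields diagonal entries (1,1,1,1,1).

∂_2: C_2 → C_1 maps a triangle to the signed sum of its edges. For instance
  ∂[1,2,5] = [2,5] − [1,5] + [1,2],
  ∂[2,3,4] = [3,4] − [2,4] + [2,3].
This gives a 15×10 integer matrix of rank 10; reducing to Smith normal form yields diagonal entries (1,1,1,1,1,1,1,1,1,2).

Computing H_k = (kernel of ∂_k) / (image of ∂_{k+1}):

  H_0: rank C_0 − rank ∂_1 = 6 − 5 = 1, and the invariant factors of ∂_1 are all 1, so H_0 = Z.
  H_1: rank ker ∂_1 − rank ∂_2 = (15 − 5) − 10 = 0, and ∂_2 has invariant factor 2 > 1, so H_1 = Z/2.
  H_2: rank ker ∂_2 − rank ∂_3 = (10 − 10) − 0 = 0, and there is no ∂_3, so H_2 = 0.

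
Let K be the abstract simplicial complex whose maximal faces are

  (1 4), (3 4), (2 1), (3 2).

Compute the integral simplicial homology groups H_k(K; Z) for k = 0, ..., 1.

K has 4 vertices, 4 edges.
rank ∂_0 = 0, rank ∂_1 = 3 ⇒ b_0 = 4 − 0 − 3 = 1; all invariant factors of ∂_1 are 1 so no torsion. So H_0 = Z.
rank ∂_1 = 3, rank ∂_2 = 0 ⇒ b_1 = 4 − 3 − 0 = 1. So H_1 = Z.

H_0 = Z,  H_1 = Z.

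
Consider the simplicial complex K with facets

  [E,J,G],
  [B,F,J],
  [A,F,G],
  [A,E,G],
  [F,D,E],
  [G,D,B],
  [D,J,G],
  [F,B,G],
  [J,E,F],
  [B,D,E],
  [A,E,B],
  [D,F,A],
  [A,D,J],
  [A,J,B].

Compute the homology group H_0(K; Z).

H_0 ≅ Z.

Take the total order A < B < D < E < F < G < J on the vertex set. Then K (dimension 2) consists of the simplices:

  0-simplices (7): A, B, D, E, F, G, J
  1-simplices (21): AB, AD, AE, AF, AG, AJ, BD, BE, BF, BG, BJ, DE, DF, DG, DJ, EF, EG, EJ, FG, FJ, GJ
  2-simplices (14): ABE, ABJ, ADF, ADJ, AEG, AFG, BDE, BDG, BFG, BFJ, DEF, DGJ, EFJ, EGJ

giving chain groups C_0 ≅ Z^7, C_1 ≅ Z^21, C_2 ≅ Z^14.

The boundary map ∂_1: C_1 → C_0 maps an edge to its endpoints' difference, ∂[p,q] = q − p. For instance
  ∂BG = G − B.
The 7×21 boundary matrix has rank 6 and Smith normal form diag(1,1,1,1,1,1).

∂_2: C_2 → C_1 maps a triangle to the signed sum of its edges. For instance
  ∂ABJ = BJ − AJ + AB,
  ∂ADF = DF − AF + AD.
The resulting 21×14 matrix has rank 13, and its Smith normal form has invariant factors (1,1,1,1,1,1,1,1,1,1,1,1,1).

Now H_k = ker ∂_k / im ∂_{k+1}, so:

  H_0: rank C_0 − rank ∂_1 = 7 − 6 = 1, and the invariant factors of ∂_1 are all 1, so H_0 = Z.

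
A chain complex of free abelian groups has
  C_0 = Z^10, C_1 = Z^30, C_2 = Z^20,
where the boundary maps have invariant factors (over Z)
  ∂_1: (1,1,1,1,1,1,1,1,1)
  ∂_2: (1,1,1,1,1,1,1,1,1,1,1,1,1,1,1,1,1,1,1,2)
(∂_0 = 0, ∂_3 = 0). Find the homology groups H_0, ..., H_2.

H_0 ≅ Z,  H_1 ≅ Z ⊕ Z_2,  H_2 = 0.

H_0: b_0 = 10 − 0 − 9 = 1; torsion from ∂_1 factors > 1: none. So H_0 ≅ Z.
H_1: b_1 = 30 − 9 − 20 = 1; torsion from ∂_2 factors > 1: [2]. So H_1 ≅ Z ⊕ Z_2.
H_2: b_2 = 20 − 20 − 0 = 0; torsion from ∂_3 factors > 1: none. So H_2 ≅ 0.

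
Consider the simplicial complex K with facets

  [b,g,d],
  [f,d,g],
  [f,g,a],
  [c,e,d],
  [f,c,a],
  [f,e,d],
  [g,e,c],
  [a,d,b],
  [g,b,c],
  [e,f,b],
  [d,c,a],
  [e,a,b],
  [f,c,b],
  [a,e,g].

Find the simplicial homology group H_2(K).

Take the total order a < b < c < d < e < f < g on the vertex set. Then K (dimension 2) consists of the simplices:

  0-simplices (7): a, b, c, d, e, f, g
  1-simplices (21): ab, ac, ad, ae, af, ag, bc, bd, be, bf, bg, cd, ce, cf, cg, de, df, dg, ef, eg, fg
  2-simplices (14): abd, abe, acd, acf, aeg, afg, bcf, bcg, bdg, bef, cde, ceg, def, dfg

so the chain groups are C_0 ≅ Z^7, C_1 ≅ Z^21, C_2 ≅ Z^14.

Boundary ∂_1: C_1 → C_0 is given by ∂[p,q] = [q] − [p]. For instance
  ∂ad = d − a.
The 7×21 boundary matrix has rank 6 and Smith normal form diag(1,1,1,1,1,1).

Boundary ∂_2: C_2 → C_1 sends each 2-simplex [p,q,r] to [q,r] − [p,r] + [p,q]. For instance
  ∂acf = cf − af + ac,
  ∂bdg = dg − bg + bd.
The 21×14 boundary matrix has rank 13 and Smith normal form diag(1,1,1,1,1,1,1,1,1,1,1,1,1).

From H_k ≅ ker(∂_k) / im(∂_{k+1}) we obtain:

  H_2: rank ker ∂_2 − rank ∂_3 = (14 − 13) − 0 = 1, and there is no ∂_3, so H_2 ≅ Z.

H_2 ≅ Z.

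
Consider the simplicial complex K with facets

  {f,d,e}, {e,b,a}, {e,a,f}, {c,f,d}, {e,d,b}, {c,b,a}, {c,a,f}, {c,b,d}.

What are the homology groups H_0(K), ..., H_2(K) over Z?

Fix the vertex order a < b < c < d < e < f and write every simplex with vertices in increasing order. Then dim K = 2 and the simplices of K are:

  0-simplices (6): a, b, c, d, e, f
  1-simplices (12): ab, ac, ae, af, bc, bd, be, cd, cf, de, df, ef
  2-simplices (8): abc, abe, acf, aef, bcd, bde, cdf, def

so the chain groups are C_0 ≅ Z^6, C_1 ≅ Z^12, C_2 ≅ Z^8.

Boundary ∂_1: C_1 → C_0 sends each edge [p,q] (with p < q) to q − p.
As a 6×12 matrix over Z this has rank 5, with invariant factors (1,1,1,1,1).

The boundary map ∂_2: C_2 → C_1 acts by ∂[p,q,r] = [q,r] − [p,r] + [p,q]. For instance
  ∂abc = bc − ac + ab,
  ∂cdf = df − cf + cd.
The resulting 12×8 matrix has rank 7, and its Smith normal form has invariant factors (1,1,1,1,1,1,1).

From H_k ≅ ker(∂_k) / im(∂_{k+1}) we obtain:

  H_0: rank C_0 − rank ∂_1 = 6 − 5 = 1, and the invariant factors of ∂_1 are all 1, so H_0 ≅ Z.
  H_1: rank ker ∂_1 − rank ∂_2 = (12 − 5) − 7 = 0, and the invariant factors of ∂_2 are all 1, so H_1 ≅ 0.
  H_2: rank ker ∂_2 − rank ∂_3 = (8 − 7) − 0 = 1, and there is no ∂_3, so H_2 ≅ Z.

As a check, the Euler characteristic is 6 − 12 + 8 = 2, which agrees with 1 − 0 + 1 = 2.

H_0 ≅ Z,  H_1 = 0,  H_2 ≅ Z.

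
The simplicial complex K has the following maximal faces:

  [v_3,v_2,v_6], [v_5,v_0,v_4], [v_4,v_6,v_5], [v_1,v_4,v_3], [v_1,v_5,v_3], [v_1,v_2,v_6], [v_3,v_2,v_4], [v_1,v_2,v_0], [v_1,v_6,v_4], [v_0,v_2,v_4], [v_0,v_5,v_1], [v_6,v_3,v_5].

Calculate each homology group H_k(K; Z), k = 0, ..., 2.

H_0 = Z,  H_1 = Z_2,  H_2 = 0.

Take the total order v_0 < v_1 < v_2 < v_3 < v_4 < v_5 < v_6 on the vertex set. Then K (dimension 2) consists of the simplices:

  0-simplices (7): [v_0], [v_1], [v_2], [v_3], [v_4], [v_5], [v_6]
  1-simplices (18): (18 of them)
  2-simplices (12): (12 of them)

Hence C_0 ≅ Z^7, C_1 ≅ Z^18, C_2 ≅ Z^12.

The boundary map ∂_1: C_1 → C_0 maps an edge to its endpoints' difference, ∂[p,q] = q − p. For instance
  ∂[v_0,v_4] = [v_4] − [v_0].
This gives a 7×18 integer matrix of rank 6; reducing to Smith normal form yields diagonal entries (1,1,1,1,1,1).

Boundary ∂_2: C_2 → C_1 maps a triangle to the signed sum of its edges. For instance
  ∂[v_2,v_3,v_4] = [v_3,v_4] − [v_2,v_4] + [v_2,v_3],
  ∂[v_0,v_1,v_2] = [v_1,v_2] − [v_0,v_2] + [v_0,v_1].
The 18×12 boundary matrix has rank 12 and Smith normal form diag(1,1,1,1,1,1,1,1,1,1,1,2).

Reading off H_k = ker ∂_k / im ∂_{k+1}:

  H_0: rank C_0 − rank ∂_1 = 7 − 6 = 1, and the invariant factors of ∂_1 are all 1, so H_0 ≅ Z.
  H_1: rank ker ∂_1 − rank ∂_2 = (18 − 6) − 12 = 0, and ∂_2 has invariant factor 2 > 1, so H_1 ≅ Z_2.
  H_2: rank ker ∂_2 − rank ∂_3 = (12 − 12) − 0 = 0, and there is no ∂_3, so H_2 ≅ 0.

(K is a triangulation of the real projective plane RP^2.)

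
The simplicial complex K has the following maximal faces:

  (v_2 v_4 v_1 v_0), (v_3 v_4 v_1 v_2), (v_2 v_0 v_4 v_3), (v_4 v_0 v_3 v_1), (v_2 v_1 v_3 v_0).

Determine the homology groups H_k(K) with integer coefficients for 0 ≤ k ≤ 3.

H_0 ≅ Z,  H_1 = 0,  H_2 = 0,  H_3 ≅ Z.

K has 5 vertices, 10 edges, 10 triangles, 5 3-simplices.
rank ∂_0 = 0, rank ∂_1 = 4 ⇒ b_0 = 5 − 0 − 4 = 1; all invariant factors of ∂_1 are 1 so no torsion. So H_0 ≅ Z.
rank ∂_1 = 4, rank ∂_2 = 6 ⇒ b_1 = 10 − 4 − 6 = 0; all invariant factors of ∂_2 are 1 so no torsion. So H_1 ≅ 0.
rank ∂_2 = 6, rank ∂_3 = 4 ⇒ b_2 = 10 − 6 − 4 = 0; all invariant factors of ∂_3 are 1 so no torsion. So H_2 ≅ 0.
rank ∂_3 = 4, rank ∂_4 = 0 ⇒ b_3 = 5 − 4 − 0 = 1. So H_3 ≅ Z.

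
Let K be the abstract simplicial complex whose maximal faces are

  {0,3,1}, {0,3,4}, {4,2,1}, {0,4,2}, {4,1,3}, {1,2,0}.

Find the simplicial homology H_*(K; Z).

H_0 ≅ Z,  H_1 = 0,  H_2 ≅ Z.

Take the total order 0 < 1 < 2 < 3 < 4 on the vertex set. Then K (dimension 2) consists of the simplices:

  0-simplices (5): [0], [1], [2], [3], [4]
  1-simplices (9): [0,1], [0,2], [0,3], [0,4], [1,2], [1,3], [1,4], [2,4], [3,4]
  2-simplices (6): [0,1,2], [0,1,3], [0,2,4], [0,3,4], [1,2,4], [1,3,4]

so the chain groups are C_0 ≅ Z^5, C_1 ≅ Z^9, C_2 ≅ Z^6.

Boundary ∂_1: C_1 → C_0 sends each edge [p,q] (with p < q) to q − p. For instance
  ∂[0,3] = [3] − [0].
As a 5×9 matrix over Z this has rank 4, with invariant factors (1,1,1,1).

∂_2: C_2 → C_1 maps a triangle to the signed sum of its edges. For instance
  ∂[1,2,4] = [2,4] − [1,4] + [1,2],
  ∂[1,3,4] = [3,4] − [1,4] + [1,3].
The resulting 9×6 matrix has rank 5, and its Smith normal form has invariant factors (1,1,1,1,1).

From H_k ≅ ker(∂_k) / im(∂_{k+1}) we obtain:

  H_0: rank C_0 − rank ∂_1 = 5 − 4 = 1, and the invariant factors of ∂_1 are all 1, so H_0 = Z.
  H_1: rank ker ∂_1 − rank ∂_2 = (9 − 4) − 5 = 0, and the invariant factors of ∂_2 are all 1, so H_1 = 0.
  H_2: rank ker ∂_2 − rank ∂_3 = (6 − 5) − 0 = 1, and there is no ∂_3, so H_2 = Z.

As a check, the Euler characteristic is 5 − 9 + 6 = 2, which agrees with 1 − 0 + 1 = 2.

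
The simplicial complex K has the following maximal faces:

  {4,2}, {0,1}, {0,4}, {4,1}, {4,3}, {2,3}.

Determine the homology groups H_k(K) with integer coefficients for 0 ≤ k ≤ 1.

H_0 ≅ Z,  H_1 ≅ Z^2.

We work with the vertex ordering 0 < 1 < 2 < 3 < 4. The simplices of K, each written with vertices in increasing order, are:

  0-simplices (5): [0], [1], [2], [3], [4]
  1-simplices (6): [0,1], [0,4], [1,4], [2,3], [2,4], [3,4]

so the chain groups are C_0 ≅ Z^5, C_1 ≅ Z^6.

Boundary ∂_1: C_1 → C_0 sends each edge [p,q] (with p < q) to q − p. For instance
  ∂[2,4] = [4] − [2].
This gives a 5×6 integer matrix of rank 4; reducing to Smith normal form yields diagonal entries (1,1,1,1).

Computing H_k = (kernel of ∂_k) / (image of ∂_{k+1}):

  H_0: rank C_0 − rank ∂_1 = 5 − 4 = 1, and the invariant factors of ∂_1 are all 1, so H_0 ≅ Z.
  H_1: rank ker ∂_1 − rank ∂_2 = (6 − 4) − 0 = 2, and there is no ∂_2, so H_1 ≅ Z^2.

As a check, the Euler characteristic is 5 − 6 = -1, which agrees with 1 − 2 = -1.
(K is a triangulation of a wedge of 2 circles.)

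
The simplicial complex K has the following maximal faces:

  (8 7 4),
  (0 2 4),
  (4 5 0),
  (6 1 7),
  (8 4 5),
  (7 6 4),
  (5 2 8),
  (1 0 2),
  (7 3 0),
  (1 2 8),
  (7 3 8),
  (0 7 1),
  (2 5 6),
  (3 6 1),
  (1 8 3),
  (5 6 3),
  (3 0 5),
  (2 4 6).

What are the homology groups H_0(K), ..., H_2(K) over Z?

We work with the vertex ordering 0 < 1 < 2 < 3 < 4 < 5 < 6 < 7 < 8. The simplices of K, each written with vertices in increasing order, are:

  0-simplices (9): [0], [1], [2], [3], [4], [5], [6], [7], [8]
  1-simplices (27): (27 of them)
  2-simplices (18): [0,1,2], [0,1,7], [0,2,4], [0,3,5], [0,3,7], [0,4,5], [1,2,8], [1,3,6], [1,3,8], [1,6,7], [2,4,6], [2,5,6], [2,5,8], [3,5,6], [3,7,8], [4,5,8], [4,6,7], [4,7,8]

so the chain groups are C_0 ≅ Z^9, C_1 ≅ Z^27, C_2 ≅ Z^18.

Boundary ∂_1: C_1 → C_0 sends each edge [p,q] (with p < q) to q − p.
This gives a 9×27 integer matrix of rank 8; reducing to Smith normal form yields diagonal entries (1,1,1,1,1,1,1,1).

Boundary ∂_2: C_2 → C_1 maps a triangle to the signed sum of its edges. For instance
  ∂[0,3,7] = [3,7] − [0,7] + [0,3],
  ∂[3,7,8] = [7,8] − [3,8] + [3,7].
The resulting 27×18 matrix has rank 18, and its Smith normal form has invariant factors (1,1,1,1,1,1,1,1,1,1,1,1,1,1,1,1,1,2).

Reading off H_k = ker ∂_k / im ∂_{k+1}:

  H_0: rank C_0 − rank ∂_1 = 9 − 8 = 1, and the invariant factors of ∂_1 are all 1, so H_0 = Z.
  H_1: rank ker ∂_1 − rank ∂_2 = (27 − 8) − 18 = 1, and ∂_2 has invariant factor 2 > 1, so H_1 = Z ⊕ Z/2Z.
  H_2: rank ker ∂_2 − rank ∂_3 = (18 − 18) − 0 = 0, and there is no ∂_3, so H_2 = 0.

H_0 = Z,  H_1 = Z ⊕ Z/2Z,  H_2 = 0.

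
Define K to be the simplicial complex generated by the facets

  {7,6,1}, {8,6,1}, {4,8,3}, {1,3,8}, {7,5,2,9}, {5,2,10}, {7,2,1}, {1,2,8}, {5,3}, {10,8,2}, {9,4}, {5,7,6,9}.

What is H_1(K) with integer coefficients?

H_1 = Z^2.

Take the total order 1 < 2 < 3 < 4 < 5 < 6 < 7 < 8 < 9 < 10 on the vertex set. Then K (dimension 3) consists of the simplices:

  0-simplices (10): [1], [2], [3], [4], [5], [6], [7], [8], [9], [10]
  1-simplices (24): (24 of them)
  2-simplices (15): [1,2,7], [1,2,8], [1,3,8], [1,6,7], [1,6,8], [2,5,7], [2,5,9], [2,5,10], [2,7,9], [2,8,10], [3,4,8], [5,6,7], [5,6,9], [5,7,9], [6,7,9]
  3-simplices (2): [2,5,7,9], [5,6,7,9]

so the chain groups are C_0 ≅ Z^10, C_1 ≅ Z^24, C_2 ≅ Z^15, C_3 ≅ Z^2.

∂_1: C_1 → C_0 is given by ∂[p,q] = [q] − [p].
The resulting 10×24 matrix has rank 9, and its Smith normal form has invariant factors (1,1,1,1,1,1,1,1,1).

∂_2: C_2 → C_1 acts by ∂[p,q,r] = [q,r] − [p,r] + [p,q]. For instance
  ∂[2,5,7] = [5,7] − [2,7] + [2,5],
  ∂[5,6,9] = [6,9] − [5,9] + [5,6].
This gives a 24×15 integer matrix of rank 13; reducing to Smith normal form yields diagonal entries (1,1,1,1,1,1,1,1,1,1,1,1,1).

Boundary ∂_3: C_3 → C_2 sends each 3-simplex σ to the alternating sum Σ_i (−1)^i (σ with its i-th vertex removed). For instance
  ∂[5,6,7,9] = [6,7,9] − [5,7,9] + [5,6,9] − [5,6,7],
  ∂[2,5,7,9] = [5,7,9] − [2,7,9] + [2,5,9] − [2,5,7].
As a 15×2 matrix over Z this has rank 2, with invariant factors (1,1).

From H_k ≅ ker(∂_k) / im(∂_{k+1}) we obtain:

  H_1: rank ker ∂_1 − rank ∂_2 = (24 − 9) − 13 = 2, and the invariant factors of ∂_2 are all 1, so H_1 ≅ Z^2.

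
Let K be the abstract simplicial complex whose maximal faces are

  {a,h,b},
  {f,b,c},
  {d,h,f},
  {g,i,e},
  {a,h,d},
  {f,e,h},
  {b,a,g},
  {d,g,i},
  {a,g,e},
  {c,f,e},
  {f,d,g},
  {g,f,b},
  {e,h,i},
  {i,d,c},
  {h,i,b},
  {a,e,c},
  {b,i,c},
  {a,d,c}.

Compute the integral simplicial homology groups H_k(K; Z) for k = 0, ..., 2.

Order the vertices as a < b < c < d < e < f < g < h < i. Listing each simplex with vertices in this order, K has dimension 2 with simplices:

  0-simplices (9): a, b, c, d, e, f, g, h, i
  1-simplices (27): ab, ac, ad, ae, ag, ah, bc, bf, bg, bh, bi, cd, ce, cf, ci, df, dg, dh, di, ef, eg, eh, ei, fg, fh, gi, hi
  2-simplices (18): abg, abh, acd, ace, adh, aeg, bcf, bci, bfg, bhi, cdi, cef, dfg, dfh, dgi, efh, egi, ehi

so the chain groups are C_0 ≅ Z^9, C_1 ≅ Z^27, C_2 ≅ Z^18.

The boundary map ∂_1: C_1 → C_0 is given by ∂[p,q] = [q] − [p]. For instance
  ∂di = i − d.
This gives a 9×27 integer matrix of rank 8; reducing to Smith normal form yields diagonal entries (1,1,1,1,1,1,1,1).

The boundary map ∂_2: C_2 → C_1 sends each 2-simplex [p,q,r] to [q,r] − [p,r] + [p,q]. For instance
  ∂aeg = eg − ag + ae,
  ∂adh = dh − ah + ad.
This gives a 27×18 integer matrix of rank 17; reducing to Smith normal form yields diagonal entries (1,1,1,1,1,1,1,1,1,1,1,1,1,1,1,1,1).

Reading off H_k = ker ∂_k / im ∂_{k+1}:

  H_0: rank C_0 − rank ∂_1 = 9 − 8 = 1, and the invariant factors of ∂_1 are all 1, so H_0 ≅ Z.
  H_1: rank ker ∂_1 − rank ∂_2 = (27 − 8) − 17 = 2, and the invariant factors of ∂_2 are all 1, so H_1 ≅ Z^2.
  H_2: rank ker ∂_2 − rank ∂_3 = (18 − 17) − 0 = 1, and there is no ∂_3, so H_2 ≅ Z.

H_0 ≅ Z,  H_1 ≅ Z^2,  H_2 ≅ Z.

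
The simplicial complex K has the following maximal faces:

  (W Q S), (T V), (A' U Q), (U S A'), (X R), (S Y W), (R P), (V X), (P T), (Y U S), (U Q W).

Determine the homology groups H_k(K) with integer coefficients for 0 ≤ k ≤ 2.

H_0 = Z^2,  H_1 = Z^2,  H_2 = 0.

We work with the vertex ordering P < Q < R < S < T < U < V < W < X < Y < A'. The simplices of K, each written with vertices in increasing order, are:

  0-simplices (11): [P], [Q], [R], [S], [T], [U], [V], [W], [X], [Y], [A']
  1-simplices (17): [P,R], [P,T], [Q,S], [Q,U], [Q,W], [Q,A'], [R,X], [S,U], [S,W], [S,Y], [S,A'], [T,V], [U,W], [U,Y], [U,A'], [V,X], [W,Y]
  2-simplices (6): [Q,S,W], [Q,U,W], [Q,U,A'], [S,U,Y], [S,U,A'], [S,W,Y]

giving chain groups C_0 ≅ Z^11, C_1 ≅ Z^17, C_2 ≅ Z^6.

∂_1: C_1 → C_0 is given by ∂[p,q] = [q] − [p].
The 11×17 boundary matrix has rank 9 and Smith normal form diag(1,1,1,1,1,1,1,1,1).

∂_2: C_2 → C_1 sends each 2-simplex [p,q,r] to [q,r] − [p,r] + [p,q]. For instance
  ∂[S,U,A'] = [U,A'] − [S,A'] + [S,U],
  ∂[S,U,Y] = [U,Y] − [S,Y] + [S,U].
This gives a 17×6 integer matrix of rank 6; reducing to Smith normal form yields diagonal entries (1,1,1,1,1,1).

From H_k ≅ ker(∂_k) / im(∂_{k+1}) we obtain:

  H_0: rank C_0 − rank ∂_1 = 11 − 9 = 2, and the invariant factors of ∂_1 are all 1, so H_0 = Z^2.
  H_1: rank ker ∂_1 − rank ∂_2 = (17 − 9) − 6 = 2, and the invariant factors of ∂_2 are all 1, so H_1 = Z^2.
  H_2: rank ker ∂_2 − rank ∂_3 = (6 − 6) − 0 = 0, and there is no ∂_3, so H_2 = 0.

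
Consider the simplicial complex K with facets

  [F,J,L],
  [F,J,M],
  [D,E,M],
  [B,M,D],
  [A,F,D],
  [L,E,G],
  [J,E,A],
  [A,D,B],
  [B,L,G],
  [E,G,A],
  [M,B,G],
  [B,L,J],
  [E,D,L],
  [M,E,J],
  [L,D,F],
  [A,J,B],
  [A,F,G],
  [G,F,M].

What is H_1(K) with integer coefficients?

H_1 = Z^2.

We work with the vertex ordering A < B < D < E < F < G < J < L < M. The simplices of K, each written with vertices in increasing order, are:

  0-simplices (9): A, B, D, E, F, G, J, L, M
  1-simplices (27): AB, AD, AE, AF, AG, AJ, BD, BG, BJ, BL, BM, DE, DF, DL, DM, EG, EJ, EL, EM, FG, FJ, FL, FM, GL, GM, JL, JM
  2-simplices (18): ABD, ABJ, ADF, AEG, AEJ, AFG, BDM, BGL, BGM, BJL, DEL, DEM, DFL, EGL, EJM, FGM, FJL, FJM

Hence C_0 ≅ Z^9, C_1 ≅ Z^27, C_2 ≅ Z^18.

Boundary ∂_1: C_1 → C_0 sends each edge [p,q] (with p < q) to q − p. For instance
  ∂EJ = J − E.
The resulting 9×27 matrix has rank 8, and its Smith normal form has invariant factors (1,1,1,1,1,1,1,1).

The boundary map ∂_2: C_2 → C_1 acts by ∂[p,q,r] = [q,r] − [p,r] + [p,q]. For instance
  ∂AEJ = EJ − AJ + AE,
  ∂EGL = GL − EL + EG.
The resulting 27×18 matrix has rank 17, and its Smith normal form has invariant factors (1,1,1,1,1,1,1,1,1,1,1,1,1,1,1,1,1).

Now H_k = ker ∂_k / im ∂_{k+1}, so:

  H_1: rank ker ∂_1 − rank ∂_2 = (27 − 8) − 17 = 2, and the invariant factors of ∂_2 are all 1, so H_1 = Z^2.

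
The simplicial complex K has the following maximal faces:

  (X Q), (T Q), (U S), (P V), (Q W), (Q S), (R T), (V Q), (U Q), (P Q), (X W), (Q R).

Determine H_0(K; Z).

K has 9 vertices, 12 edges.
rank ∂_0 = 0, rank ∂_1 = 8 ⇒ b_0 = 9 − 0 − 8 = 1; all invariant factors of ∂_1 are 1 so no torsion. So H_0 ≅ Z.

H_0 = Z.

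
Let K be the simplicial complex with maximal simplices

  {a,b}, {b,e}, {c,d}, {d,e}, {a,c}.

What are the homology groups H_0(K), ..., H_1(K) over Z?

H_0 = Z,  H_1 = Z.

Take the total order a < b < c < d < e on the vertex set. Then K (dimension 1) consists of the simplices:

  0-simplices (5): a, b, c, d, e
  1-simplices (5): ab, ac, be, cd, de

giving chain groups C_0 ≅ Z^5, C_1 ≅ Z^5.

The boundary map ∂_1: C_1 → C_0 sends each edge [p,q] (with p < q) to q − p.
The resulting 5×5 matrix has rank 4, and its Smith normal form has invariant factors (1,1,1,1).

Now H_k = ker ∂_k / im ∂_{k+1}, so:

  H_0: rank C_0 − rank ∂_1 = 5 − 4 = 1, and the invariant factors of ∂_1 are all 1, so H_0 ≅ Z.
  H_1: rank ker ∂_1 − rank ∂_2 = (5 − 4) − 0 = 1, and there is no ∂_2, so H_1 ≅ Z.

(K is a triangulation of the circle S^1.)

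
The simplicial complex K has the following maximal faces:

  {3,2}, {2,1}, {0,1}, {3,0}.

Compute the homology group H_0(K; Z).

K has 4 vertices, 4 edges.
rank ∂_0 = 0, rank ∂_1 = 3 ⇒ b_0 = 4 − 0 − 3 = 1; all invariant factors of ∂_1 are 1 so no torsion. So H_0 ≅ Z.

H_0 ≅ Z.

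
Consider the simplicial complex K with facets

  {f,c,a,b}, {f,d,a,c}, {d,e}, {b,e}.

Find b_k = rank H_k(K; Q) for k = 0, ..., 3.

b_0 = 1, b_1 = 1, b_2 = 0, b_3 = 0.

Order the vertices as a < b < c < d < e < f. Listing each simplex with vertices in this order, K has dimension 3 with simplices:

  0-simplices (6): a, b, c, d, e, f
  1-simplices (11): ab, ac, ad, af, bc, be, bf, cd, cf, de, df
  2-simplices (7): abc, abf, acd, acf, adf, bcf, cdf
  3-simplices (2): abcf, acdf

giving chain groups C_0 ≅ Z^6, C_1 ≅ Z^11, C_2 ≅ Z^7, C_3 ≅ Z^2.

The boundary map ∂_1: C_1 → C_0 is given by ∂[p,q] = [q] − [p]. For instance
  ∂ab = b − a.
The resulting 6×11 matrix has rank 5, and its Smith normal form has invariant factors (1,1,1,1,1).

Boundary ∂_2: C_2 → C_1 maps a triangle to the signed sum of its edges. For instance
  ∂acf = cf − af + ac,
  ∂acd = cd − ad + ac.
This gives a 11×7 integer matrix of rank 5; reducing to Smith normal form yields diagonal entries (1,1,1,1,1).

∂_3: C_3 → C_2 sends each 3-simplex σ to the alternating sum Σ_i (−1)^i (σ with its i-th vertex removed). For instance
  ∂abcf = bcf − acf + abf − abc,
  ∂acdf = cdf − adf + acf − acd.
The resulting 7×2 matrix has rank 2, and its Smith normal form has invariant factors (1,1).

Now H_k = ker ∂_k / im ∂_{k+1}, so:

  H_0: rank C_0 − rank ∂_1 = 6 − 5 = 1, and the invariant factors of ∂_1 are all 1, so H_0 ≅ Z.
  H_1: rank ker ∂_1 − rank ∂_2 = (11 − 5) − 5 = 1, and the invariant factors of ∂_2 are all 1, so H_1 ≅ Z.
  H_2: rank ker ∂_2 − rank ∂_3 = (7 − 5) − 2 = 0, and the invariant factors of ∂_3 are all 1, so H_2 ≅ 0.
  H_3: rank ker ∂_3 − rank ∂_4 = (2 − 2) − 0 = 0, and there is no ∂_4, so H_3 ≅ 0.

As a check, the Euler characteristic is 6 − 11 + 7 − 2 = 0, which agrees with 1 − 1 + 0 − 0 = 0.

Hence the Betti numbers are b_0 = 1, b_1 = 1, b_2 = 0, b_3 = 0.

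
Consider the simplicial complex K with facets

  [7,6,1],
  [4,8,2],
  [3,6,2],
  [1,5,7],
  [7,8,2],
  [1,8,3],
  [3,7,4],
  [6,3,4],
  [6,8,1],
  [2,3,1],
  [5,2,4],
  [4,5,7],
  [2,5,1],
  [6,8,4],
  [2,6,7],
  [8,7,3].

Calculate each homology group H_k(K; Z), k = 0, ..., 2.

We work with the vertex ordering 1 < 2 < 3 < 4 < 5 < 6 < 7 < 8. The simplices of K, each written with vertices in increasing order, are:

  0-simplices (8): [1], [2], [3], [4], [5], [6], [7], [8]
  1-simplices (24): (24 of them)
  2-simplices (16): [1,2,3], [1,2,5], [1,3,8], [1,5,7], [1,6,7], [1,6,8], [2,3,6], [2,4,5], [2,4,8], [2,6,7], [2,7,8], [3,4,6], [3,4,7], [3,7,8], [4,5,7], [4,6,8]

giving chain groups C_0 ≅ Z^8, C_1 ≅ Z^24, C_2 ≅ Z^16.

∂_1: C_1 → C_0 is given by ∂[p,q] = [q] − [p].
The resulting 8×24 matrix has rank 7, and its Smith normal form has invariant factors (1,1,1,1,1,1,1).

∂_2: C_2 → C_1 maps a triangle to the signed sum of its edges. For instance
  ∂[1,6,8] = [6,8] − [1,8] + [1,6],
  ∂[4,6,8] = [6,8] − [4,8] + [4,6].
As a 24×16 matrix over Z this has rank 15, with invariant factors (1,1,1,1,1,1,1,1,1,1,1,1,1,1,1).

From H_k ≅ ker(∂_k) / im(∂_{k+1}) we obtain:

  H_0: rank C_0 − rank ∂_1 = 8 − 7 = 1, and the invariant factors of ∂_1 are all 1, so H_0 ≅ Z.
  H_1: rank ker ∂_1 − rank ∂_2 = (24 − 7) − 15 = 2, and the invariant factors of ∂_2 are all 1, so H_1 ≅ Z^2.
  H_2: rank ker ∂_2 − rank ∂_3 = (16 − 15) − 0 = 1, and there is no ∂_3, so H_2 ≅ Z.

H_0 ≅ Z,  H_1 ≅ Z^2,  H_2 ≅ Z.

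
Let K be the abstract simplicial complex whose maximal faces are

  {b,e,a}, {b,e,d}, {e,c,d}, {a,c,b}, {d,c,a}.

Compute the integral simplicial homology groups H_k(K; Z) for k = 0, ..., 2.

H_0 = Z,  H_1 = Z,  H_2 = 0.

Take the total order a < b < c < d < e on the vertex set. Then K (dimension 2) consists of the simplices:

  0-simplices (5): a, b, c, d, e
  1-simplices (10): ab, ac, ad, ae, bc, bd, be, cd, ce, de
  2-simplices (5): abc, abe, acd, bde, cde

giving chain groups C_0 ≅ Z^5, C_1 ≅ Z^10, C_2 ≅ Z^5.

The boundary map ∂_1: C_1 → C_0 sends each edge [p,q] (with p < q) to q − p.
As a 5×10 matrix over Z this has rank 4, with invariant factors (1,1,1,1).

Boundary ∂_2: C_2 → C_1 maps a triangle to the signed sum of its edges. For instance
  ∂acd = cd − ad + ac,
  ∂bde = de − be + bd.
This gives a 10×5 integer matrix of rank 5; reducing to Smith normal form yields diagonal entries (1,1,1,1,1).

From H_k ≅ ker(∂_k) / im(∂_{k+1}) we obtain:

  H_0: rank C_0 − rank ∂_1 = 5 − 4 = 1, and the invariant factors of ∂_1 are all 1, so H_0 = Z.
  H_1: rank ker ∂_1 − rank ∂_2 = (10 − 4) − 5 = 1, and the invariant factors of ∂_2 are all 1, so H_1 = Z.
  H_2: rank ker ∂_2 − rank ∂_3 = (5 − 5) − 0 = 0, and there is no ∂_3, so H_2 = 0.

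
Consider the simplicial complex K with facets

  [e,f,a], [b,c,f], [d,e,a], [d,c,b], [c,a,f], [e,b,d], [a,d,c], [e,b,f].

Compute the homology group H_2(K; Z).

H_2 ≅ Z.

K has 6 vertices, 12 edges, 8 triangles.
rank ∂_2 = 7, rank ∂_3 = 0 ⇒ b_2 = 8 − 7 − 0 = 1. So H_2 = Z.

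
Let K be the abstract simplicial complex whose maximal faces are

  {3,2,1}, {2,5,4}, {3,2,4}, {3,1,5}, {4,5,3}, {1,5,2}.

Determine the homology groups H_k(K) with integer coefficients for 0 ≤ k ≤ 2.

K has 5 vertices, 9 edges, 6 triangles.
rank ∂_0 = 0, rank ∂_1 = 4 ⇒ b_0 = 5 − 0 − 4 = 1; all invariant factors of ∂_1 are 1 so no torsion. So H_0 = Z.
rank ∂_1 = 4, rank ∂_2 = 5 ⇒ b_1 = 9 − 4 − 5 = 0; all invariant factors of ∂_2 are 1 so no torsion. So H_1 = 0.
rank ∂_2 = 5, rank ∂_3 = 0 ⇒ b_2 = 6 − 5 − 0 = 1. So H_2 = Z.

H_0 = Z,  H_1 = 0,  H_2 = Z.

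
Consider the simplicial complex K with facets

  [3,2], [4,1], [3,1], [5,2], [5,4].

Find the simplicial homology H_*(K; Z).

H_0 ≅ Z,  H_1 ≅ Z.

Take the total order 1 < 2 < 3 < 4 < 5 on the vertex set. Then K (dimension 1) consists of the simplices:

  0-simplices (5): [1], [2], [3], [4], [5]
  1-simplices (5): [1,3], [1,4], [2,3], [2,5], [4,5]

Hence C_0 ≅ Z^5, C_1 ≅ Z^5.

Boundary ∂_1: C_1 → C_0 sends each edge [p,q] (with p < q) to q − p. For instance
  ∂[1,3] = [3] − [1].
This gives a 5×5 integer matrix of rank 4; reducing to Smith normal form yields diagonal entries (1,1,1,1).

Now H_k = ker ∂_k / im ∂_{k+1}, so:

  H_0: rank C_0 − rank ∂_1 = 5 − 4 = 1, and the invariant factors of ∂_1 are all 1, so H_0 ≅ Z.
  H_1: rank ker ∂_1 − rank ∂_2 = (5 − 4) − 0 = 1, and there is no ∂_2, so H_1 ≅ Z.

As a check, the Euler characteristic is 5 − 5 = 0, which agrees with 1 − 1 = 0.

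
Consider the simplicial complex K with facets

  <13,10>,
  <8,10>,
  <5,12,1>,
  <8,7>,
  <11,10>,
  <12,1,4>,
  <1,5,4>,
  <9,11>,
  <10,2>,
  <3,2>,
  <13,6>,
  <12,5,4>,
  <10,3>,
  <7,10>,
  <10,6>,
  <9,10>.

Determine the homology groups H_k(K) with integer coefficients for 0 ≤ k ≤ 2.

Take the total order 1 < 2 < 3 < 4 < 5 < 6 < 7 < 8 < 9 < 10 < 11 < 12 < 13 on the vertex set. Then K (dimension 2) consists of the simplices:

  0-simplices (13): [1], [2], [3], [4], [5], [6], [7], [8], [9], [10], [11], [12], [13]
  1-simplices (18): [1,4], [1,5], [1,12], [2,3], [2,10], [3,10], [4,5], [4,12], [5,12], [6,10], [6,13], [7,8], [7,10], [8,10], [9,10], [9,11], [10,11], [10,13]
  2-simplices (4): [1,4,5], [1,4,12], [1,5,12], [4,5,12]

Hence C_0 ≅ Z^13, C_1 ≅ Z^18, C_2 ≅ Z^4.

Boundary ∂_1: C_1 → C_0 is given by ∂[p,q] = [q] − [p].
The 13×18 boundary matrix has rank 11 and Smith normal form diag(1,1,1,1,1,1,1,1,1,1,1).

∂_2: C_2 → C_1 maps a triangle to the signed sum of its edges. For instance
  ∂[1,4,5] = [4,5] − [1,5] + [1,4],
  ∂[1,5,12] = [5,12] − [1,12] + [1,5].
This gives a 18×4 integer matrix of rank 3; reducing to Smith normal form yields diagonal entries (1,1,1).

From H_k ≅ ker(∂_k) / im(∂_{k+1}) we obtain:

  H_0: rank C_0 − rank ∂_1 = 13 − 11 = 2, and the invariant factors of ∂_1 are all 1, so H_0 ≅ Z^2.
  H_1: rank ker ∂_1 − rank ∂_2 = (18 − 11) − 3 = 4, and the invariant factors of ∂_2 are all 1, so H_1 ≅ Z^4.
  H_2: rank ker ∂_2 − rank ∂_3 = (4 − 3) − 0 = 1, and there is no ∂_3, so H_2 ≅ Z.

H_0 = Z^2,  H_1 = Z^4,  H_2 = Z.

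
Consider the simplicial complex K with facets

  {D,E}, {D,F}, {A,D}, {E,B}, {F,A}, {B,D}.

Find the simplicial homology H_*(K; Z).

Fix the vertex order A < B < D < E < F and write every simplex with vertices in increasing order. Then dim K = 1 and the simplices of K are:

  0-simplices (5): A, B, D, E, F
  1-simplices (6): AD, AF, BD, BE, DE, DF

giving chain groups C_0 ≅ Z^5, C_1 ≅ Z^6.

∂_1: C_1 → C_0 is given by ∂[p,q] = [q] − [p]. For instance
  ∂AF = F − A.
The resulting 5×6 matrix has rank 4, and its Smith normal form has invariant factors (1,1,1,1).

Reading off H_k = ker ∂_k / im ∂_{k+1}:

  H_0: rank C_0 − rank ∂_1 = 5 − 4 = 1, and the invariant factors of ∂_1 are all 1, so H_0 ≅ Z.
  H_1: rank ker ∂_1 − rank ∂_2 = (6 − 4) − 0 = 2, and there is no ∂_2, so H_1 ≅ Z^2.

H_0 ≅ Z,  H_1 ≅ Z^2.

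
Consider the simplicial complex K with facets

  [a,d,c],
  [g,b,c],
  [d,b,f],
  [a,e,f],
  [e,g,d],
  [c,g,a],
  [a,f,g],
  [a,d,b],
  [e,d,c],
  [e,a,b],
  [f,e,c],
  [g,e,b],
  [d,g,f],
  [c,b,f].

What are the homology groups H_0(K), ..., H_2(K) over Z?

We work with the vertex ordering a < b < c < d < e < f < g. The simplices of K, each written with vertices in increasing order, are:

  0-simplices (7): a, b, c, d, e, f, g
  1-simplices (21): ab, ac, ad, ae, af, ag, bc, bd, be, bf, bg, cd, ce, cf, cg, de, df, dg, ef, eg, fg
  2-simplices (14): abd, abe, acd, acg, aef, afg, bcf, bcg, bdf, beg, cde, cef, deg, dfg

Hence C_0 ≅ Z^7, C_1 ≅ Z^21, C_2 ≅ Z^14.

Boundary ∂_1: C_1 → C_0 is given by ∂[p,q] = [q] − [p]. For instance
  ∂ag = g − a.
This gives a 7×21 integer matrix of rank 6; reducing to Smith normal form yields diagonal entries (1,1,1,1,1,1).

Boundary ∂_2: C_2 → C_1 sends each 2-simplex [p,q,r] to [q,r] − [p,r] + [p,q]. For instance
  ∂cef = ef − cf + ce,
  ∂deg = eg − dg + de.
As a 21×14 matrix over Z this has rank 13, with invariant factors (1,1,1,1,1,1,1,1,1,1,1,1,1).

Computing H_k = (kernel of ∂_k) / (image of ∂_{k+1}):

  H_0: rank C_0 − rank ∂_1 = 7 − 6 = 1, and the invariant factors of ∂_1 are all 1, so H_0 = Z.
  H_1: rank ker ∂_1 − rank ∂_2 = (21 − 6) − 13 = 2, and the invariant factors of ∂_2 are all 1, so H_1 = Z^2.
  H_2: rank ker ∂_2 − rank ∂_3 = (14 − 13) − 0 = 1, and there is no ∂_3, so H_2 = Z.

As a check, the Euler characteristic is 7 − 21 + 14 = 0, which agrees with 1 − 2 + 1 = 0.
(K is a triangulation of the torus T^2.)

H_0 ≅ Z,  H_1 ≅ Z^2,  H_2 ≅ Z.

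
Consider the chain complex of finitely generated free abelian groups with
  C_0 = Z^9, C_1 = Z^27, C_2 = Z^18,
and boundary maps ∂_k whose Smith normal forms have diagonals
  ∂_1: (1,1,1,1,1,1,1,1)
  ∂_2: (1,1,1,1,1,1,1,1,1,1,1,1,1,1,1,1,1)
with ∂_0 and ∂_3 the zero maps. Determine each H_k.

H_0: b_0 = 9 − 0 − 8 = 1; torsion from ∂_1 factors > 1: none. So H_0 ≅ Z.
H_1: b_1 = 27 − 8 − 17 = 2; torsion from ∂_2 factors > 1: none. So H_1 ≅ Z^2.
H_2: b_2 = 18 − 17 − 0 = 1; torsion from ∂_3 factors > 1: none. So H_2 ≅ Z.

H_0 ≅ Z,  H_1 ≅ Z^2,  H_2 ≅ Z.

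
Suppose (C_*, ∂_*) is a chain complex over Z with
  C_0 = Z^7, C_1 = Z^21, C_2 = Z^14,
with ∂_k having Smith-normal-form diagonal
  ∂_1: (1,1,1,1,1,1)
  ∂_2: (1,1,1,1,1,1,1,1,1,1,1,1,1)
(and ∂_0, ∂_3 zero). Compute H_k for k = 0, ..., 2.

H_0: b_0 = 7 − 0 − 6 = 1; torsion from ∂_1 factors > 1: none. So H_0 = Z.
H_1: b_1 = 21 − 6 − 13 = 2; torsion from ∂_2 factors > 1: none. So H_1 = Z^2.
H_2: b_2 = 14 − 13 − 0 = 1; torsion from ∂_3 factors > 1: none. So H_2 = Z.

H_0 = Z,  H_1 = Z^2,  H_2 = Z.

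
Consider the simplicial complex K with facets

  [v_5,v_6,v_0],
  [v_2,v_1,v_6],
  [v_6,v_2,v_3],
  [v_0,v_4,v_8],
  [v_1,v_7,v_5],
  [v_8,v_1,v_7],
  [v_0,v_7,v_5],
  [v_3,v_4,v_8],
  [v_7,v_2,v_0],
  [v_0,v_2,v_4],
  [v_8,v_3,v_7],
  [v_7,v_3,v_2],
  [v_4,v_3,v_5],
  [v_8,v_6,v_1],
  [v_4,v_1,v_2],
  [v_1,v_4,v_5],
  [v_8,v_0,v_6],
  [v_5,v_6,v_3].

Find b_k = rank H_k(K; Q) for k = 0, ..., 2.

b_0 = 1, b_1 = 2, b_2 = 1.

Fix the vertex order v_0 < v_1 < v_2 < v_3 < v_4 < v_5 < v_6 < v_7 < v_8 and write every simplex with vertices in increasing order. Then dim K = 2 and the simplices of K are:

  0-simplices (9): [v_0], [v_1], [v_2], [v_3], [v_4], [v_5], [v_6], [v_7], [v_8]
  1-simplices (27): (27 of them)
  2-simplices (18): (18 of them)

giving chain groups C_0 ≅ Z^9, C_1 ≅ Z^27, C_2 ≅ Z^18.

The boundary map ∂_1: C_1 → C_0 maps an edge to its endpoints' difference, ∂[p,q] = q − p.
As a 9×27 matrix over Z this has rank 8, with invariant factors (1,1,1,1,1,1,1,1).

Boundary ∂_2: C_2 → C_1 acts by ∂[p,q,r] = [q,r] − [p,r] + [p,q]. For instance
  ∂[v_1,v_2,v_6] = [v_2,v_6] − [v_1,v_6] + [v_1,v_2],
  ∂[v_0,v_6,v_8] = [v_6,v_8] − [v_0,v_8] + [v_0,v_6].
This gives a 27×18 integer matrix of rank 17; reducing to Smith normal form yields diagonal entries (1,1,1,1,1,1,1,1,1,1,1,1,1,1,1,1,1).

From H_k ≅ ker(∂_k) / im(∂_{k+1}) we obtain:

  H_0: rank C_0 − rank ∂_1 = 9 − 8 = 1, and the invariant factors of ∂_1 are all 1, so H_0 = Z.
  H_1: rank ker ∂_1 − rank ∂_2 = (27 − 8) − 17 = 2, and the invariant factors of ∂_2 are all 1, so H_1 = Z^2.
  H_2: rank ker ∂_2 − rank ∂_3 = (18 − 17) − 0 = 1, and there is no ∂_3, so H_2 = Z.

Hence the Betti numbers are b_0 = 1, b_1 = 2, b_2 = 1.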